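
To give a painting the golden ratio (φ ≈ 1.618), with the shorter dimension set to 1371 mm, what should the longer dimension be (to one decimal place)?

2218.3 mm

golden ratio ≈ 1.61803.
Longer side = 1371 × 1.61803 ≈ 2218.319 → 2218.3 mm.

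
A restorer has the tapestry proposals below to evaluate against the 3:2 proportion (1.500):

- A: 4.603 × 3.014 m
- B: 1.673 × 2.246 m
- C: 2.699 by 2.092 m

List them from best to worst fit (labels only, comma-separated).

A: 4.603/3.014 ≈ 1.527 → |1.527 − 1.500| = 0.027
B: 2.246/1.673 ≈ 1.342 → |1.342 − 1.500| = 0.158
C: 2.699/2.092 ≈ 1.290 → |1.290 − 1.500| = 0.210

A, B, C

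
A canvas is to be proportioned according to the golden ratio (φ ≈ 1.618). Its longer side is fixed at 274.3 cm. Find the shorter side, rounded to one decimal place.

169.5 cm

golden ratio ≈ 1.61803.
Shorter side = 274.3 ÷ 1.61803 ≈ 169.527 → 169.5 cm.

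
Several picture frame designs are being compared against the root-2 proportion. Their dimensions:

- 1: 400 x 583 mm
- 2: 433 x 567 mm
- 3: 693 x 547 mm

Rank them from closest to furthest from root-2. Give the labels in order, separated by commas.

1, 2, 3

Ratios: 1 = 583 / 400 ≈ 1.458; 2 = 567 / 433 ≈ 1.309; 3 = 693 / 547 ≈ 1.267.
|Δ from 1.414|: 1 0.044; 2 0.105; 3 0.147.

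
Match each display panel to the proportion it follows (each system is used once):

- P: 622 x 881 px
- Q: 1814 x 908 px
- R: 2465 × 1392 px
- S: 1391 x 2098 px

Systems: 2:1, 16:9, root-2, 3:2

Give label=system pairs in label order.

P=root-2, Q=2:1, R=16:9, S=3:2

Ratios: P ≈ 1.416; Q ≈ 1.998; R ≈ 1.771; S ≈ 1.508.
Targets: 2:1 ≈ 2.000; 16:9 ≈ 1.778; root-2 ≈ 1.414; 3:2 ≈ 1.500.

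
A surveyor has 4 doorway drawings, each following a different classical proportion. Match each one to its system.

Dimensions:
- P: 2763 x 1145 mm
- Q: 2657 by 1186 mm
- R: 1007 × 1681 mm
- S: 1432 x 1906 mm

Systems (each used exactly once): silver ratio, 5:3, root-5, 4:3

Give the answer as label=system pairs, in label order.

P = 2763/1145 ≈ 2.413 → silver ratio (2.414)
Q = 2657/1186 ≈ 2.240 → root-5 (2.236)
R = 1681/1007 ≈ 1.669 → 5:3 (1.667)
S = 1906/1432 ≈ 1.331 → 4:3 (1.333)

P=silver ratio, Q=root-5, R=5:3, S=4:3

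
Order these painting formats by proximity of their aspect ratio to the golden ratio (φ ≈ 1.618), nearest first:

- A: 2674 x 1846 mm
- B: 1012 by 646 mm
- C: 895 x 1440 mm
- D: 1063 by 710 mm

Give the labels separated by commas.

C, B, D, A

Ratios: A = 2674 / 1846 ≈ 1.449; B = 1012 / 646 ≈ 1.567; C = 1440 / 895 ≈ 1.609; D = 1063 / 710 ≈ 1.497.
|Δ from 1.618|: A 0.169; B 0.051; C 0.009; D 0.121.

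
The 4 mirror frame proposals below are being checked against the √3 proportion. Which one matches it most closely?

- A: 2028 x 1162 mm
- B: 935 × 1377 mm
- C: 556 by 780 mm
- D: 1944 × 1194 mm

Target root-3 ≈ 1.732.
A: 1.745 (Δ0.013)  B: 1.473 (Δ0.259)  C: 1.403 (Δ0.329)  D: 1.628 (Δ0.104)

A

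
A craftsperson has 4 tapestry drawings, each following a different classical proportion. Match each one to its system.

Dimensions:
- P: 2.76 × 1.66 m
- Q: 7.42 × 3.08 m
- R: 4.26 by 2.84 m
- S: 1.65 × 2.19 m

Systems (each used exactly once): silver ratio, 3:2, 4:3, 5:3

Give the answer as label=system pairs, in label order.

P = 2.76/1.66 ≈ 1.663 → 5:3 (1.667)
Q = 7.42/3.08 ≈ 2.409 → silver ratio (2.414)
R = 4.26/2.84 ≈ 1.500 → 3:2 (1.500)
S = 2.19/1.65 ≈ 1.327 → 4:3 (1.333)

P=5:3, Q=silver ratio, R=3:2, S=4:3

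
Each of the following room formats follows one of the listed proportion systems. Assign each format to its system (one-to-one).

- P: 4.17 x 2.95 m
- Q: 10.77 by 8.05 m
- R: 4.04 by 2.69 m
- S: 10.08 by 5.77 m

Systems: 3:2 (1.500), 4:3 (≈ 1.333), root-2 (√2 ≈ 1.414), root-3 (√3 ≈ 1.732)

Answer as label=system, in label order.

Ratios: P ≈ 1.414; Q ≈ 1.338; R ≈ 1.502; S ≈ 1.747.
Targets: 3:2 ≈ 1.500; 4:3 ≈ 1.333; root-2 ≈ 1.414; root-3 ≈ 1.732.

P=root-2, Q=4:3, R=3:2, S=root-3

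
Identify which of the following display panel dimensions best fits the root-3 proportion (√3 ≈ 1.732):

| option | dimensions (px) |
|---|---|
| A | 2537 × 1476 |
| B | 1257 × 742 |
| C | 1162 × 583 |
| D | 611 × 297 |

Ratios (long/short): A ≈ 1.719; B ≈ 1.694; C ≈ 1.993; D ≈ 2.057.
root-3 ≈ 1.732; option A is nearest (Δ 0.013).

A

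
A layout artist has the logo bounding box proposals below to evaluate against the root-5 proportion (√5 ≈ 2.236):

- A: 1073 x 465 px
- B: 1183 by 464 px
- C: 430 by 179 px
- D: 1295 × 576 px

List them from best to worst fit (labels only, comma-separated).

A: 1073/465 ≈ 2.308 → |2.308 − 2.236| = 0.072
B: 1183/464 ≈ 2.550 → |2.550 − 2.236| = 0.314
C: 430/179 ≈ 2.402 → |2.402 − 2.236| = 0.166
D: 1295/576 ≈ 2.248 → |2.248 − 2.236| = 0.012

D, A, C, B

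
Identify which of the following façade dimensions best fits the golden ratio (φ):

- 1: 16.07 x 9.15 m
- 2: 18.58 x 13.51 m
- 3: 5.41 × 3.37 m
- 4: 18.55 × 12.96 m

Target golden ratio ≈ 1.618.
1: 1.756 (Δ0.138)  2: 1.375 (Δ0.243)  3: 1.605 (Δ0.013)  4: 1.431 (Δ0.187)

3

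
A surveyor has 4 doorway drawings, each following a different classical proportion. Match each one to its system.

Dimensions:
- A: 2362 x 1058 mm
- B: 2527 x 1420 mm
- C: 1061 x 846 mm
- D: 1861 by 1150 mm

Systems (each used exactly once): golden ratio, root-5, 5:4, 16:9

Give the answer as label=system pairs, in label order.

A=root-5, B=16:9, C=5:4, D=golden ratio

Ratios: A ≈ 2.233; B ≈ 1.780; C ≈ 1.254; D ≈ 1.618.
Targets: golden ratio ≈ 1.618; root-5 ≈ 2.236; 5:4 ≈ 1.250; 16:9 ≈ 1.778.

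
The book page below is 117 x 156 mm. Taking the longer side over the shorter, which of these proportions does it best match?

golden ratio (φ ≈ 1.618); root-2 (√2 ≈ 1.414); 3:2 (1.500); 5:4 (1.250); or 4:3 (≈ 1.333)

156/117 ≈ 1.333. Nearest candidates are 4:3 (1.333, off by 0.000) and root-2 (1.414, off by 0.081).

4:3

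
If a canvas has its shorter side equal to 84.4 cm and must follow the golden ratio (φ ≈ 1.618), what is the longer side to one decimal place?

golden ratio ≈ 1.61803.
Longer side = 84.4 × 1.61803 ≈ 136.562 → 136.6 cm.

136.6 cm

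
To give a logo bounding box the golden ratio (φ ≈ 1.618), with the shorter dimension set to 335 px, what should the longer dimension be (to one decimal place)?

golden ratio ≈ 1.61803.
Longer side = 335 × 1.61803 ≈ 542.040 → 542.0 px.

542.0 px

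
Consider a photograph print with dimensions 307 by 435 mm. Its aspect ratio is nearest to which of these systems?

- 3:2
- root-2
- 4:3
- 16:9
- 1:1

Ratio = 435 / 307 ≈ 1.417.
Distances: 3:2 1.500 (Δ 0.083); root-2 1.414 (Δ 0.003); 4:3 1.333 (Δ 0.084); 16:9 1.778 (Δ 0.361); 1:1 1.000 (Δ 0.417).

root-2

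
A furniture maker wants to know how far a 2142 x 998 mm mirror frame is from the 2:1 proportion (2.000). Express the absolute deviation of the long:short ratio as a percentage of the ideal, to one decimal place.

7.3%

Ratio = 2142 / 998 ≈ 2.1463.
Ideal 2:1 = 2.0000. |2.1463 − 2.0000| / 2.0000 ≈ 7.32% → 7.3%.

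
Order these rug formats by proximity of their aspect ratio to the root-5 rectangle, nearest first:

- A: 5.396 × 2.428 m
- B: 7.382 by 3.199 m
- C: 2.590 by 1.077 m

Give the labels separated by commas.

A, B, C

A: 5.396/2.428 ≈ 2.222 → |2.222 − 2.236| = 0.014
B: 7.382/3.199 ≈ 2.308 → |2.308 − 2.236| = 0.072
C: 2.590/1.077 ≈ 2.405 → |2.405 − 2.236| = 0.169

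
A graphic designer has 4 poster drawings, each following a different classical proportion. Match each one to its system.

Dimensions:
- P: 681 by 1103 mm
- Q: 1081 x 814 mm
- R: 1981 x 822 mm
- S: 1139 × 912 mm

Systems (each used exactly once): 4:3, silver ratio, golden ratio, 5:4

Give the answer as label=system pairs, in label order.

P=golden ratio, Q=4:3, R=silver ratio, S=5:4

P = 1103/681 ≈ 1.620 → golden ratio (1.618)
Q = 1081/814 ≈ 1.328 → 4:3 (1.333)
R = 1981/822 ≈ 2.410 → silver ratio (2.414)
S = 1139/912 ≈ 1.249 → 5:4 (1.250)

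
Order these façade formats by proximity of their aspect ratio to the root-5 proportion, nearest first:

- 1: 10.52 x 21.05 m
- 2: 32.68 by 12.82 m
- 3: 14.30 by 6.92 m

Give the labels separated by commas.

1: 21.05/10.52 ≈ 2.001 → |2.001 − 2.236| = 0.235
2: 32.68/12.82 ≈ 2.549 → |2.549 − 2.236| = 0.313
3: 14.30/6.92 ≈ 2.066 → |2.066 − 2.236| = 0.170

3, 1, 2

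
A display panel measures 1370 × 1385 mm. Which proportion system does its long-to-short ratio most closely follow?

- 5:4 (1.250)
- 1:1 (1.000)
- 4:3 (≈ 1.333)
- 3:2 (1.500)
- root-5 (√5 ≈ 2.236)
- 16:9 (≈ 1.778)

Ratio = 1385 / 1370 ≈ 1.011.
Distances: 5:4 1.250 (Δ 0.239); 1:1 1.000 (Δ 0.011); 4:3 1.333 (Δ 0.322); 3:2 1.500 (Δ 0.489); root-5 2.236 (Δ 1.225); 16:9 1.778 (Δ 0.767).

1:1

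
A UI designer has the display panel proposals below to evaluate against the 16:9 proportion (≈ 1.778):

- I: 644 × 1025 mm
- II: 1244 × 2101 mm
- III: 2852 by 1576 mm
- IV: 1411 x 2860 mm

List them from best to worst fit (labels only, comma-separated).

III, II, I, IV

I: 1025/644 ≈ 1.592 → |1.592 − 1.778| = 0.186
II: 2101/1244 ≈ 1.689 → |1.689 − 1.778| = 0.089
III: 2852/1576 ≈ 1.810 → |1.810 − 1.778| = 0.032
IV: 2860/1411 ≈ 2.027 → |2.027 − 1.778| = 0.249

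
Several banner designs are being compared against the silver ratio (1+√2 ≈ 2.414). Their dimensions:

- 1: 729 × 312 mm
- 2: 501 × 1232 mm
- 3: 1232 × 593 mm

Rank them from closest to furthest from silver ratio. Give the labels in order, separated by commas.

2, 1, 3

Ratios: 1 = 729 / 312 ≈ 2.337; 2 = 1232 / 501 ≈ 2.459; 3 = 1232 / 593 ≈ 2.078.
|Δ from 2.414|: 1 0.077; 2 0.045; 3 0.336.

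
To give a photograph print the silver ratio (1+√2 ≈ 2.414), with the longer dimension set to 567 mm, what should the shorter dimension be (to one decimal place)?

silver ratio ≈ 2.41421.
Shorter side = 567 ÷ 2.41421 ≈ 234.859 → 234.9 mm.

234.9 mm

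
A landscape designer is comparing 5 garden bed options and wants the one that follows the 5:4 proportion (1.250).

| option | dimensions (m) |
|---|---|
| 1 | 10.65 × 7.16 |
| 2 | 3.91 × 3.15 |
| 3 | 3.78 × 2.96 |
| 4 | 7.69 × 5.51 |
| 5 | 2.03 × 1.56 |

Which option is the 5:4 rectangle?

2

Ratios (long/short): 1 ≈ 1.487; 2 ≈ 1.241; 3 ≈ 1.277; 4 ≈ 1.396; 5 ≈ 1.301.
5:4 ≈ 1.250; option 2 is nearest (Δ 0.009).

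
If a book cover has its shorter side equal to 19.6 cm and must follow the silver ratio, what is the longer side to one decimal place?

47.3 cm

silver ratio ≈ 2.41421.
Longer side = 19.6 × 2.41421 ≈ 47.319 → 47.3 cm.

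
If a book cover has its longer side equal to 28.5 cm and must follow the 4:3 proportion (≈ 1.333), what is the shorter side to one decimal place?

21.4 cm

4:3 ≈ 1.33333.
Shorter side = 28.5 ÷ 1.33333 ≈ 21.375 → 21.4 cm.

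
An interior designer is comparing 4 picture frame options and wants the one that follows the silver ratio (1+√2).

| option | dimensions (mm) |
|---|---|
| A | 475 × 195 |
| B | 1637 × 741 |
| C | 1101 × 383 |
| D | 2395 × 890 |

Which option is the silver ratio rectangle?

Ratios (long/short): A ≈ 2.436; B ≈ 2.209; C ≈ 2.875; D ≈ 2.691.
silver ratio ≈ 2.414; option A is nearest (Δ 0.022).

A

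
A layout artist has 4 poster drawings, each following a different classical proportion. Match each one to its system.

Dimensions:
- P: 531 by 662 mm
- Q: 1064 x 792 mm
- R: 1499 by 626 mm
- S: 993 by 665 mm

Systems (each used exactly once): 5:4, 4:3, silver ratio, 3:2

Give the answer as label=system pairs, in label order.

P=5:4, Q=4:3, R=silver ratio, S=3:2

Ratios: P ≈ 1.247; Q ≈ 1.343; R ≈ 2.395; S ≈ 1.493.
Targets: 5:4 ≈ 1.250; 4:3 ≈ 1.333; silver ratio ≈ 2.414; 3:2 ≈ 1.500.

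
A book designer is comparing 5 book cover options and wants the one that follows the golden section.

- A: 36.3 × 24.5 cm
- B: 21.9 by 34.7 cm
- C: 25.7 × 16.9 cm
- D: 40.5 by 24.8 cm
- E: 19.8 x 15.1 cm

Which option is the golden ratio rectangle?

D

Target golden ratio ≈ 1.618.
A: 1.482 (Δ0.136)  B: 1.584 (Δ0.034)  C: 1.521 (Δ0.097)  D: 1.633 (Δ0.015)  E: 1.311 (Δ0.307)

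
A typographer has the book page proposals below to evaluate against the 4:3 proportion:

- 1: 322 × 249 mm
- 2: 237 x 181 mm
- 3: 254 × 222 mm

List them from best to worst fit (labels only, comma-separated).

2, 1, 3

Ratios: 1 = 322 / 249 ≈ 1.293; 2 = 237 / 181 ≈ 1.309; 3 = 254 / 222 ≈ 1.144.
|Δ from 1.333|: 1 0.040; 2 0.024; 3 0.189.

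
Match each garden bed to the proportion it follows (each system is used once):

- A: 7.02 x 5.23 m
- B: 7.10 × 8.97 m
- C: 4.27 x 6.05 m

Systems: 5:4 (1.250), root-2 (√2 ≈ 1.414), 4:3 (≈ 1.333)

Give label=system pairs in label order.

Ratios: A ≈ 1.342; B ≈ 1.263; C ≈ 1.417.
Targets: 5:4 ≈ 1.250; root-2 ≈ 1.414; 4:3 ≈ 1.333.

A=4:3, B=5:4, C=root-2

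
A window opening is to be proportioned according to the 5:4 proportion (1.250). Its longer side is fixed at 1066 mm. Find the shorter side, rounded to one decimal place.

852.8 mm

5:4 = 1.25000.
Shorter side = 1066 ÷ 1.25000 ≈ 852.800 → 852.8 mm.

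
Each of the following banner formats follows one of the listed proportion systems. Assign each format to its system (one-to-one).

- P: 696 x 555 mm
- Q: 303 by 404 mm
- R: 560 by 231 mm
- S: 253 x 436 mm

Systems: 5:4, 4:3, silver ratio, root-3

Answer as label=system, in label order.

P=5:4, Q=4:3, R=silver ratio, S=root-3

P = 696/555 ≈ 1.254 → 5:4 (1.250)
Q = 404/303 ≈ 1.333 → 4:3 (1.333)
R = 560/231 ≈ 2.424 → silver ratio (2.414)
S = 436/253 ≈ 1.723 → root-3 (1.732)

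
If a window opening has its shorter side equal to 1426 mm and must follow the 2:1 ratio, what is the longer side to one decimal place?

2:1 = 2.00000.
Longer side = 1426 × 2.00000 ≈ 2852.000 → 2852.0 mm.

2852.0 mm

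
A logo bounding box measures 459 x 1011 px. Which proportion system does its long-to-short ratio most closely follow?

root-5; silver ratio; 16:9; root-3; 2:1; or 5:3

1011/459 ≈ 2.203. Nearest candidates are root-5 (2.236, off by 0.033) and 2:1 (2.000, off by 0.203).

root-5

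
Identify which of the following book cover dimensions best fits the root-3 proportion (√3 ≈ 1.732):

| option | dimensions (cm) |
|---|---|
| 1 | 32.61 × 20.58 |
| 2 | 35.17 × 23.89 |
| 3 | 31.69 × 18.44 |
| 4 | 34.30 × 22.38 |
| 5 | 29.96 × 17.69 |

3

Target root-3 ≈ 1.732.
1: 1.585 (Δ0.147)  2: 1.472 (Δ0.260)  3: 1.719 (Δ0.013)  4: 1.533 (Δ0.199)  5: 1.694 (Δ0.038)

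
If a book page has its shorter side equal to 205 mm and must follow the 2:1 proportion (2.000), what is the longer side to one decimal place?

2:1 = 2.00000.
Longer side = 205 × 2.00000 ≈ 410.000 → 410.0 mm.

410.0 mm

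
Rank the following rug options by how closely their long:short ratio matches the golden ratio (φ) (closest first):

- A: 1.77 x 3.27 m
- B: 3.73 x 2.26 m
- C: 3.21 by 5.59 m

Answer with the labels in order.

B, C, A

A: 3.27/1.77 ≈ 1.847 → |1.847 − 1.618| = 0.229
B: 3.73/2.26 ≈ 1.650 → |1.650 − 1.618| = 0.032
C: 5.59/3.21 ≈ 1.741 → |1.741 − 1.618| = 0.123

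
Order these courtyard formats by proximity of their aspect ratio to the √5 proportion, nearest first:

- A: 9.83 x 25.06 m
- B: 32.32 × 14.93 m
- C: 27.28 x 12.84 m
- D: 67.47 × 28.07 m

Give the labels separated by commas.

Ratios: A = 25.06 / 9.83 ≈ 2.549; B = 32.32 / 14.93 ≈ 2.165; C = 27.28 / 12.84 ≈ 2.125; D = 67.47 / 28.07 ≈ 2.404.
|Δ from 2.236|: A 0.313; B 0.071; C 0.111; D 0.168.

B, C, D, A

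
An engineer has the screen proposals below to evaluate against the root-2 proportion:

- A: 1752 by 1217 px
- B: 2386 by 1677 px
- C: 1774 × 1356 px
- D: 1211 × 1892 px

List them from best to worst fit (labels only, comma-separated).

B, A, C, D

A: 1752/1217 ≈ 1.440 → |1.440 − 1.414| = 0.026
B: 2386/1677 ≈ 1.423 → |1.423 − 1.414| = 0.009
C: 1774/1356 ≈ 1.308 → |1.308 − 1.414| = 0.106
D: 1892/1211 ≈ 1.562 → |1.562 − 1.414| = 0.148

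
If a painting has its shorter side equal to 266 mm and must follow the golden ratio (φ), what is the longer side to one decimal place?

golden ratio ≈ 1.61803.
Longer side = 266 × 1.61803 ≈ 430.396 → 430.4 mm.

430.4 mm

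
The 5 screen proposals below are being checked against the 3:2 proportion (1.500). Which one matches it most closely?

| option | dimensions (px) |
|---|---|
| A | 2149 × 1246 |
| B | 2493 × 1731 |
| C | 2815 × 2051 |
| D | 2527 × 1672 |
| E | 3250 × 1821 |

Target 3:2 ≈ 1.500.
A: 1.725 (Δ0.225)  B: 1.440 (Δ0.060)  C: 1.373 (Δ0.127)  D: 1.511 (Δ0.011)  E: 1.785 (Δ0.285)

D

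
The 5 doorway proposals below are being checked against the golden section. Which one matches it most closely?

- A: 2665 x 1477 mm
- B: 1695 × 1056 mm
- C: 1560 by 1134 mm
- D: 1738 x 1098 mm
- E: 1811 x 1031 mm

Ratios (long/short): A ≈ 1.804; B ≈ 1.605; C ≈ 1.376; D ≈ 1.583; E ≈ 1.757.
golden ratio ≈ 1.618; option B is nearest (Δ 0.013).

B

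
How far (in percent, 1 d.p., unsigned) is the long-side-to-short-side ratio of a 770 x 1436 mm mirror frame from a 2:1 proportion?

Ratio = 1436 / 770 ≈ 1.8649.
Ideal 2:1 = 2.0000. |1.8649 − 2.0000| / 2.0000 ≈ 6.75% → 6.8%.

6.8%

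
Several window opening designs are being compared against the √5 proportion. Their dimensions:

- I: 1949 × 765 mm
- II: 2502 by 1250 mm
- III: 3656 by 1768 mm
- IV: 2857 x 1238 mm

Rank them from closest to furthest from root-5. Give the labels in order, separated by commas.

Ratios: I = 1949 / 765 ≈ 2.548; II = 2502 / 1250 ≈ 2.002; III = 3656 / 1768 ≈ 2.068; IV = 2857 / 1238 ≈ 2.308.
|Δ from 2.236|: I 0.312; II 0.234; III 0.168; IV 0.072.

IV, III, II, I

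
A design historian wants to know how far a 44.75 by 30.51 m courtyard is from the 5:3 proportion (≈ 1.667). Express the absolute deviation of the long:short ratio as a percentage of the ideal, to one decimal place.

Ratio = 44.75 / 30.51 ≈ 1.4667.
Ideal 5:3 ≈ 1.6667. |1.4667 − 1.6667| / 1.6667 ≈ 12.00% → 12.0%.

12.0%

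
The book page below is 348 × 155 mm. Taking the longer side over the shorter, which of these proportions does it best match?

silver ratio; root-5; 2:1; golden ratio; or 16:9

root-5

348/155 ≈ 2.245. Nearest candidates are root-5 (2.236, off by 0.009) and silver ratio (2.414, off by 0.169).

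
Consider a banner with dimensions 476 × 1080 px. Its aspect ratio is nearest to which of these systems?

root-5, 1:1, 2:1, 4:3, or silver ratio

1080/476 ≈ 2.269. Nearest candidates are root-5 (2.236, off by 0.033) and silver ratio (2.414, off by 0.145).

root-5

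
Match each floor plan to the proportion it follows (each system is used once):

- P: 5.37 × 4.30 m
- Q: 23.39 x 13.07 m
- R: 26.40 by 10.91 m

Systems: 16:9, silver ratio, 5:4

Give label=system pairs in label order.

Ratios: P ≈ 1.249; Q ≈ 1.790; R ≈ 2.420.
Targets: 16:9 ≈ 1.778; silver ratio ≈ 2.414; 5:4 ≈ 1.250.

P=5:4, Q=16:9, R=silver ratio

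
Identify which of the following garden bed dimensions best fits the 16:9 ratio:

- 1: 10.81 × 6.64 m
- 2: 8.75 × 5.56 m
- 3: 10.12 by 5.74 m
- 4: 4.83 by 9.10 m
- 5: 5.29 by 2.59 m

Target 16:9 ≈ 1.778.
1: 1.628 (Δ0.150)  2: 1.574 (Δ0.204)  3: 1.763 (Δ0.015)  4: 1.884 (Δ0.106)  5: 2.042 (Δ0.264)

3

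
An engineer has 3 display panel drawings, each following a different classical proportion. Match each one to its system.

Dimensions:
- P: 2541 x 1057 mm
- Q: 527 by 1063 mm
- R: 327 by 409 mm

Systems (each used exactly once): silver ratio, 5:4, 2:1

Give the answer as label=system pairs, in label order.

Ratios: P ≈ 2.404; Q ≈ 2.017; R ≈ 1.251.
Targets: silver ratio ≈ 2.414; 5:4 ≈ 1.250; 2:1 ≈ 2.000.

P=silver ratio, Q=2:1, R=5:4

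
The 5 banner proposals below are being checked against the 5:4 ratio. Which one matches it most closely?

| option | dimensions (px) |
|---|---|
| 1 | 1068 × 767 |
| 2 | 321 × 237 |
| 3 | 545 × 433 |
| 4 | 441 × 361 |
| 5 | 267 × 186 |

3

Target 5:4 ≈ 1.250.
1: 1.392 (Δ0.142)  2: 1.354 (Δ0.104)  3: 1.259 (Δ0.009)  4: 1.222 (Δ0.028)  5: 1.435 (Δ0.185)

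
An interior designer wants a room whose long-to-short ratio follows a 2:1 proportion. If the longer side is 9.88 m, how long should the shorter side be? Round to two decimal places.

2:1 = 2.00000.
Shorter side = 9.88 ÷ 2.00000 ≈ 4.9400 → 4.94 m.

4.94 m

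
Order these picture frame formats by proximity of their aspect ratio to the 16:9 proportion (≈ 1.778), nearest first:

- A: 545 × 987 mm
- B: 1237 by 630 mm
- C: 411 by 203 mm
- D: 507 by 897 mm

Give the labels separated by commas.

D, A, B, C

Ratios: A = 987 / 545 ≈ 1.811; B = 1237 / 630 ≈ 1.963; C = 411 / 203 ≈ 2.025; D = 897 / 507 ≈ 1.769.
|Δ from 1.778|: A 0.033; B 0.185; C 0.247; D 0.009.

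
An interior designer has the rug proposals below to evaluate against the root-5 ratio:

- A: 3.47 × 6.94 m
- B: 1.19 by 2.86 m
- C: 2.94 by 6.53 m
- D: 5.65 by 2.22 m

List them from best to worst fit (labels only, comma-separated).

Ratios: A = 6.94 / 3.47 ≈ 2.000; B = 2.86 / 1.19 ≈ 2.403; C = 6.53 / 2.94 ≈ 2.221; D = 5.65 / 2.22 ≈ 2.545.
|Δ from 2.236|: A 0.236; B 0.167; C 0.015; D 0.309.

C, B, A, D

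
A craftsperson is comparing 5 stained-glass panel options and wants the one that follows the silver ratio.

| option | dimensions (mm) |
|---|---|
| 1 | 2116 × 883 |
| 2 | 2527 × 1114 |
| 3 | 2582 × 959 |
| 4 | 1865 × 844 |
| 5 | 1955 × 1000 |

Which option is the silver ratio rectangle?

1

Target silver ratio ≈ 2.414.
1: 2.396 (Δ0.018)  2: 2.268 (Δ0.146)  3: 2.692 (Δ0.278)  4: 2.210 (Δ0.204)  5: 1.955 (Δ0.459)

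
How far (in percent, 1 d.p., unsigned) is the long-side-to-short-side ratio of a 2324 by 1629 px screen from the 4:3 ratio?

7.0%

Ratio = 2324 / 1629 ≈ 1.4266.
Ideal 4:3 ≈ 1.3333. |1.4266 − 1.3333| / 1.3333 ≈ 7.00% → 7.0%.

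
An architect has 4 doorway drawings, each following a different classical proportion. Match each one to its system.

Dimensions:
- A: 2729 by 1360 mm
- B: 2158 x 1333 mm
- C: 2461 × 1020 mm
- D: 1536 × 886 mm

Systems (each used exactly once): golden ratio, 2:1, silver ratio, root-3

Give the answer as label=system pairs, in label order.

A=2:1, B=golden ratio, C=silver ratio, D=root-3

Ratios: A ≈ 2.007; B ≈ 1.619; C ≈ 2.413; D ≈ 1.734.
Targets: golden ratio ≈ 1.618; 2:1 ≈ 2.000; silver ratio ≈ 2.414; root-3 ≈ 1.732.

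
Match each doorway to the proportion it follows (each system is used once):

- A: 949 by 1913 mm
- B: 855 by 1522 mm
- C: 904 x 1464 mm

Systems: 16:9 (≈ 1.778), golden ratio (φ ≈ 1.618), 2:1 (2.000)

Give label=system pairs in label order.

Ratios: A ≈ 2.016; B ≈ 1.780; C ≈ 1.619.
Targets: 16:9 ≈ 1.778; golden ratio ≈ 1.618; 2:1 ≈ 2.000.

A=2:1, B=16:9, C=golden ratio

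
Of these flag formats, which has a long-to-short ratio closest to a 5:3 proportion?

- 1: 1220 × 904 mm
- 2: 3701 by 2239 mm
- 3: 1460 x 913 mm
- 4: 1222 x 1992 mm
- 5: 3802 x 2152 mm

Ratios (long/short): 1 ≈ 1.350; 2 ≈ 1.653; 3 ≈ 1.599; 4 ≈ 1.630; 5 ≈ 1.767.
5:3 ≈ 1.667; option 2 is nearest (Δ 0.014).

2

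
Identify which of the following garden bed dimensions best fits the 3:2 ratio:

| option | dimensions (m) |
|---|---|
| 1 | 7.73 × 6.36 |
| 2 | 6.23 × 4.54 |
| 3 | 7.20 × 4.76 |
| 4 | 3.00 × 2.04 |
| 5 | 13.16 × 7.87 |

3

Target 3:2 ≈ 1.500.
1: 1.215 (Δ0.285)  2: 1.372 (Δ0.128)  3: 1.513 (Δ0.013)  4: 1.471 (Δ0.029)  5: 1.672 (Δ0.172)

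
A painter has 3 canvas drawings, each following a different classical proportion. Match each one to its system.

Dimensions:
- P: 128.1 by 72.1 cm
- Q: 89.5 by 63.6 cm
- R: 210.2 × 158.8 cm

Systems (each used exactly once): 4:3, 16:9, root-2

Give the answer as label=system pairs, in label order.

P=16:9, Q=root-2, R=4:3

Ratios: P ≈ 1.777; Q ≈ 1.407; R ≈ 1.324.
Targets: 4:3 ≈ 1.333; 16:9 ≈ 1.778; root-2 ≈ 1.414.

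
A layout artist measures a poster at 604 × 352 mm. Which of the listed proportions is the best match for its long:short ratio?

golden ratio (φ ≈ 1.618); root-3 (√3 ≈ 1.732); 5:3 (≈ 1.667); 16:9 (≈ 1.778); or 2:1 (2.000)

root-3

Ratio = 604 / 352 ≈ 1.716.
Distances: golden ratio 1.618 (Δ 0.098); root-3 1.732 (Δ 0.016); 5:3 1.667 (Δ 0.049); 16:9 1.778 (Δ 0.062); 2:1 2.000 (Δ 0.284).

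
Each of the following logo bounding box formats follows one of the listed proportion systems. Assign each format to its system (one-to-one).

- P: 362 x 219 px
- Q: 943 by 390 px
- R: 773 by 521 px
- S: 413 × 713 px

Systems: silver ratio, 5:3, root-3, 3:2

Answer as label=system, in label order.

Ratios: P ≈ 1.653; Q ≈ 2.418; R ≈ 1.484; S ≈ 1.726.
Targets: silver ratio ≈ 2.414; 5:3 ≈ 1.667; root-3 ≈ 1.732; 3:2 ≈ 1.500.

P=5:3, Q=silver ratio, R=3:2, S=root-3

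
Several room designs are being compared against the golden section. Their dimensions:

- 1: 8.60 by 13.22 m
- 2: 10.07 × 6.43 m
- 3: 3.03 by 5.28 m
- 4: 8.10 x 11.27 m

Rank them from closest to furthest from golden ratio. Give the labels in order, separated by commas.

2, 1, 3, 4

Ratios: 1 = 13.22 / 8.60 ≈ 1.537; 2 = 10.07 / 6.43 ≈ 1.566; 3 = 5.28 / 3.03 ≈ 1.743; 4 = 11.27 / 8.10 ≈ 1.391.
|Δ from 1.618|: 1 0.081; 2 0.052; 3 0.125; 4 0.227.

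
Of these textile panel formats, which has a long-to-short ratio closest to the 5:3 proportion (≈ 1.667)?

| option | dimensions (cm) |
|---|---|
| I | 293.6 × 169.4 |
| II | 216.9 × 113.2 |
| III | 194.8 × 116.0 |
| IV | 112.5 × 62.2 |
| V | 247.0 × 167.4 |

III

Ratios (long/short): I ≈ 1.733; II ≈ 1.916; III ≈ 1.679; IV ≈ 1.809; V ≈ 1.476.
5:3 ≈ 1.667; option III is nearest (Δ 0.012).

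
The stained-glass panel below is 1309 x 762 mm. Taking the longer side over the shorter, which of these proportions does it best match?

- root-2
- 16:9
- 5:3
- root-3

Ratio = 1309 / 762 ≈ 1.718.
Distances: root-2 1.414 (Δ 0.304); 16:9 1.778 (Δ 0.060); 5:3 1.667 (Δ 0.051); root-3 1.732 (Δ 0.014).

root-3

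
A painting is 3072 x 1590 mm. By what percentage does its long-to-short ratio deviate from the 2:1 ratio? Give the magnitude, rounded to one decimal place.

3.4%

Ratio = 3072 / 1590 ≈ 1.9321.
Ideal 2:1 = 2.0000. |1.9321 − 2.0000| / 2.0000 ≈ 3.40% → 3.4%.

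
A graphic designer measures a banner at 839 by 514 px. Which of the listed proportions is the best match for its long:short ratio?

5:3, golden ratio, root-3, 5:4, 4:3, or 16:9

839/514 ≈ 1.632. Nearest candidates are golden ratio (1.618, off by 0.014) and 5:3 (1.667, off by 0.035).

golden ratio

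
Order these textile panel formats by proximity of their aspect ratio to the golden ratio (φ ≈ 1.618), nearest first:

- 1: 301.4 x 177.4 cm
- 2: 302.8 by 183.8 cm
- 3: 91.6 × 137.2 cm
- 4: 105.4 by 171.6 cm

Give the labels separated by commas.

4, 2, 1, 3

1: 301.4/177.4 ≈ 1.699 → |1.699 − 1.618| = 0.081
2: 302.8/183.8 ≈ 1.647 → |1.647 − 1.618| = 0.029
3: 137.2/91.6 ≈ 1.498 → |1.498 − 1.618| = 0.120
4: 171.6/105.4 ≈ 1.628 → |1.628 − 1.618| = 0.010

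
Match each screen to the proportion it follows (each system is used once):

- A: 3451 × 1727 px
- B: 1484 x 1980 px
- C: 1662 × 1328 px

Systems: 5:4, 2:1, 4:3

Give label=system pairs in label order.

A=2:1, B=4:3, C=5:4

Ratios: A ≈ 1.998; B ≈ 1.334; C ≈ 1.252.
Targets: 5:4 ≈ 1.250; 2:1 ≈ 2.000; 4:3 ≈ 1.333.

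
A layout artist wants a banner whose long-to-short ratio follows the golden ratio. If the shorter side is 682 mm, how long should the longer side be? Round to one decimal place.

1103.5 mm

golden ratio ≈ 1.61803.
Longer side = 682 × 1.61803 ≈ 1103.496 → 1103.5 mm.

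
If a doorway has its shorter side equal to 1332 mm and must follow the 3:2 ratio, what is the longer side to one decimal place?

1998.0 mm

3:2 = 1.50000.
Longer side = 1332 × 1.50000 ≈ 1998.000 → 1998.0 mm.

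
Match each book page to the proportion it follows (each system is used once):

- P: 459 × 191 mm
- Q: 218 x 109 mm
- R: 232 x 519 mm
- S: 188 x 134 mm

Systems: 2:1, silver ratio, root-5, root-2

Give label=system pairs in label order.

P = 459/191 ≈ 2.403 → silver ratio (2.414)
Q = 218/109 ≈ 2.000 → 2:1 (2.000)
R = 519/232 ≈ 2.237 → root-5 (2.236)
S = 188/134 ≈ 1.403 → root-2 (1.414)

P=silver ratio, Q=2:1, R=root-5, S=root-2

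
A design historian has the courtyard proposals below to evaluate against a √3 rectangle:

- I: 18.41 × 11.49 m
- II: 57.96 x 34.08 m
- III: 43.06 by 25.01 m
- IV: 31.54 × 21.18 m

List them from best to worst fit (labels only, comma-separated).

III, II, I, IV

Ratios: I = 18.41 / 11.49 ≈ 1.602; II = 57.96 / 34.08 ≈ 1.701; III = 43.06 / 25.01 ≈ 1.722; IV = 31.54 / 21.18 ≈ 1.489.
|Δ from 1.732|: I 0.130; II 0.031; III 0.010; IV 0.243.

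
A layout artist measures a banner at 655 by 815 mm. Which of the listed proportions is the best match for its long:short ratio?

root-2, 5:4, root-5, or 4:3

815/655 ≈ 1.244. Nearest candidates are 5:4 (1.250, off by 0.006) and 4:3 (1.333, off by 0.089).

5:4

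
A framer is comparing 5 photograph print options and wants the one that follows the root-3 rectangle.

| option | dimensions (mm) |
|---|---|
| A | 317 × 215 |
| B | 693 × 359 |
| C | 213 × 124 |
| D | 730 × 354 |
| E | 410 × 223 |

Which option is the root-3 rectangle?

Ratios (long/short): A ≈ 1.474; B ≈ 1.930; C ≈ 1.718; D ≈ 2.062; E ≈ 1.839.
root-3 ≈ 1.732; option C is nearest (Δ 0.014).

C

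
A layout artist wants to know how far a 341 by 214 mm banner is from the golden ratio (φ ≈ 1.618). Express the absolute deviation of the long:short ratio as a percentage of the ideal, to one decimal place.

1.5%

Ratio = 341 / 214 ≈ 1.5935.
Ideal golden ratio ≈ 1.6180. |1.5935 − 1.6180| / 1.6180 ≈ 1.51% → 1.5%.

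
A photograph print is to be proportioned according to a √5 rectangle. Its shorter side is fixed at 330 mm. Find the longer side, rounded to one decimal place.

root-5 ≈ 2.23607.
Longer side = 330 × 2.23607 ≈ 737.903 → 737.9 mm.

737.9 mm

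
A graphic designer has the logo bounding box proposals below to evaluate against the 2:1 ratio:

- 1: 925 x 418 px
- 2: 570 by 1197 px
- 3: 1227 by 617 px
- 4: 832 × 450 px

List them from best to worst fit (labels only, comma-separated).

1: 925/418 ≈ 2.213 → |2.213 − 2.000| = 0.213
2: 1197/570 ≈ 2.100 → |2.100 − 2.000| = 0.100
3: 1227/617 ≈ 1.989 → |1.989 − 2.000| = 0.011
4: 832/450 ≈ 1.849 → |1.849 − 2.000| = 0.151

3, 2, 4, 1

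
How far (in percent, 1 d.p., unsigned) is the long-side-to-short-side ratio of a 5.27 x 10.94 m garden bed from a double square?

3.8%

Ratio = 10.94 / 5.27 ≈ 2.0759.
Ideal 2:1 = 2.0000. |2.0759 − 2.0000| / 2.0000 ≈ 3.79% → 3.8%.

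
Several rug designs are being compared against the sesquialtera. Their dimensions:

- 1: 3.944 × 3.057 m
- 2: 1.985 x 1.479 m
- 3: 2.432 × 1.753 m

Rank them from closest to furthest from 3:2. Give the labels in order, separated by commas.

Ratios: 1 = 3.944 / 3.057 ≈ 1.290; 2 = 1.985 / 1.479 ≈ 1.342; 3 = 2.432 / 1.753 ≈ 1.387.
|Δ from 1.500|: 1 0.210; 2 0.158; 3 0.113.

3, 2, 1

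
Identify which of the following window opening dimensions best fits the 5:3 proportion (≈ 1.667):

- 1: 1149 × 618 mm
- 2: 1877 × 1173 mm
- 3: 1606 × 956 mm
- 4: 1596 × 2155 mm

3

Target 5:3 ≈ 1.667.
1: 1.859 (Δ0.192)  2: 1.600 (Δ0.067)  3: 1.680 (Δ0.013)  4: 1.350 (Δ0.317)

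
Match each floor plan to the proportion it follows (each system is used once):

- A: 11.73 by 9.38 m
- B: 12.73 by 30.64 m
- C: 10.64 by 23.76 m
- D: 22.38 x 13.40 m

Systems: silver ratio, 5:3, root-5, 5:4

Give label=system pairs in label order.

A=5:4, B=silver ratio, C=root-5, D=5:3

Ratios: A ≈ 1.251; B ≈ 2.407; C ≈ 2.233; D ≈ 1.670.
Targets: silver ratio ≈ 2.414; 5:3 ≈ 1.667; root-5 ≈ 2.236; 5:4 ≈ 1.250.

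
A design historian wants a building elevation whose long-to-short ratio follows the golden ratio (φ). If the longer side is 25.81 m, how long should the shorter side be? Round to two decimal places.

15.95 m

golden ratio ≈ 1.61803.
Shorter side = 25.81 ÷ 1.61803 ≈ 15.9515 → 15.95 m.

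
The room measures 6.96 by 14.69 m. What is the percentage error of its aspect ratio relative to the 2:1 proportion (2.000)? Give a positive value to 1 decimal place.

Ratio = 14.69 / 6.96 ≈ 2.1106.
Ideal 2:1 = 2.0000. |2.1106 − 2.0000| / 2.0000 ≈ 5.53% → 5.5%.

5.5%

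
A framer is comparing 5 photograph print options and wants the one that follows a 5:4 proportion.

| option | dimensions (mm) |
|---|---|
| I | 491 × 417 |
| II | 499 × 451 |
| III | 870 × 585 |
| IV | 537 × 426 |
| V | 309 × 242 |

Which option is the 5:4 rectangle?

IV

Target 5:4 ≈ 1.250.
I: 1.177 (Δ0.073)  II: 1.106 (Δ0.144)  III: 1.487 (Δ0.237)  IV: 1.261 (Δ0.011)  V: 1.277 (Δ0.027)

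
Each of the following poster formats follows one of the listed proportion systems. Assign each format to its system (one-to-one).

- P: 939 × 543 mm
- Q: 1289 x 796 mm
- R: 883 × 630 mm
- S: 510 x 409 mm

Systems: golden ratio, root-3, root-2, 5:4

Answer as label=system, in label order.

P=root-3, Q=golden ratio, R=root-2, S=5:4

Ratios: P ≈ 1.729; Q ≈ 1.619; R ≈ 1.402; S ≈ 1.247.
Targets: golden ratio ≈ 1.618; root-3 ≈ 1.732; root-2 ≈ 1.414; 5:4 ≈ 1.250.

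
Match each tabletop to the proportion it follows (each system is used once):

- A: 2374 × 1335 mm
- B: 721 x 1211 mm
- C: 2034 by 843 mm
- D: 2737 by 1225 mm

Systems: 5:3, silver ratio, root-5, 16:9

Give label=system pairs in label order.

Ratios: A ≈ 1.778; B ≈ 1.680; C ≈ 2.413; D ≈ 2.234.
Targets: 5:3 ≈ 1.667; silver ratio ≈ 2.414; root-5 ≈ 2.236; 16:9 ≈ 1.778.

A=16:9, B=5:3, C=silver ratio, D=root-5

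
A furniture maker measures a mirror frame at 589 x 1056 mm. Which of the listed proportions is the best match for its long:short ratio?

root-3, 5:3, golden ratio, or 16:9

1056/589 ≈ 1.793. Nearest candidates are 16:9 (1.778, off by 0.015) and root-3 (1.732, off by 0.061).

16:9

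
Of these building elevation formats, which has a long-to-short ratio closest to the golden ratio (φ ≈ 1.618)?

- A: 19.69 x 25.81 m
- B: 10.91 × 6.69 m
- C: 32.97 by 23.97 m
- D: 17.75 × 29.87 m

B

Target golden ratio ≈ 1.618.
A: 1.311 (Δ0.307)  B: 1.631 (Δ0.013)  C: 1.375 (Δ0.243)  D: 1.683 (Δ0.065)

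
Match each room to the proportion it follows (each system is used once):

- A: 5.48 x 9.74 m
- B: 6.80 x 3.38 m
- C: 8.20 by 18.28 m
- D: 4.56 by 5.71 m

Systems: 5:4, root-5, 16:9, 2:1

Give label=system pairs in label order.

A = 9.74/5.48 ≈ 1.777 → 16:9 (1.778)
B = 6.80/3.38 ≈ 2.012 → 2:1 (2.000)
C = 18.28/8.20 ≈ 2.229 → root-5 (2.236)
D = 5.71/4.56 ≈ 1.252 → 5:4 (1.250)

A=16:9, B=2:1, C=root-5, D=5:4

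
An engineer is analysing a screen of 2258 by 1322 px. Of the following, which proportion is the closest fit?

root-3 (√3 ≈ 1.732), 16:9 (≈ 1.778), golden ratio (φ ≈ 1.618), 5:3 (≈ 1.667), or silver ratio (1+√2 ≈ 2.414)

Ratio = 2258 / 1322 ≈ 1.708.
Distances: root-3 1.732 (Δ 0.024); 16:9 1.778 (Δ 0.070); golden ratio 1.618 (Δ 0.090); 5:3 1.667 (Δ 0.041); silver ratio 2.414 (Δ 0.706).

root-3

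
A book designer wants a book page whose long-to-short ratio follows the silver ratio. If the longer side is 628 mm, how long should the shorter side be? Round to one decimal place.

260.1 mm

silver ratio ≈ 2.41421.
Shorter side = 628 ÷ 2.41421 ≈ 260.127 → 260.1 mm.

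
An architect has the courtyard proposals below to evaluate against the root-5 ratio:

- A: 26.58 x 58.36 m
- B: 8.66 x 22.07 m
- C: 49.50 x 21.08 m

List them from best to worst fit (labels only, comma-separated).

A, C, B

A: 58.36/26.58 ≈ 2.196 → |2.196 − 2.236| = 0.040
B: 22.07/8.66 ≈ 2.548 → |2.548 − 2.236| = 0.312
C: 49.50/21.08 ≈ 2.348 → |2.348 − 2.236| = 0.112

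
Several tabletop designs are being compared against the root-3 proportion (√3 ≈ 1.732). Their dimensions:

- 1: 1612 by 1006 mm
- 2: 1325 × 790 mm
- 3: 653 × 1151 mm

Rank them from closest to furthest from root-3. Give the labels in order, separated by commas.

3, 2, 1

1: 1612/1006 ≈ 1.602 → |1.602 − 1.732| = 0.130
2: 1325/790 ≈ 1.677 → |1.677 − 1.732| = 0.055
3: 1151/653 ≈ 1.763 → |1.763 − 1.732| = 0.031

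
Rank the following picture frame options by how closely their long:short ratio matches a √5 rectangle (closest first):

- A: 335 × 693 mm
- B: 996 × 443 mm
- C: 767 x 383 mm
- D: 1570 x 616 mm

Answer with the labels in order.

Ratios: A = 693 / 335 ≈ 2.069; B = 996 / 443 ≈ 2.248; C = 767 / 383 ≈ 2.003; D = 1570 / 616 ≈ 2.549.
|Δ from 2.236|: A 0.167; B 0.012; C 0.233; D 0.313.

B, A, C, D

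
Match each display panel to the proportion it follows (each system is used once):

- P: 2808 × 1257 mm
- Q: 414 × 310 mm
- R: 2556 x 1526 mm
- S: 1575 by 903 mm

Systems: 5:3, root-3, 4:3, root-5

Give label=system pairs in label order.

P = 2808/1257 ≈ 2.234 → root-5 (2.236)
Q = 414/310 ≈ 1.335 → 4:3 (1.333)
R = 2556/1526 ≈ 1.675 → 5:3 (1.667)
S = 1575/903 ≈ 1.744 → root-3 (1.732)

P=root-5, Q=4:3, R=5:3, S=root-3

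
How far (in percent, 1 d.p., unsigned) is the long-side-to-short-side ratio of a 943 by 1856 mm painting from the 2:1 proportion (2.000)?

Ratio = 1856 / 943 ≈ 1.9682.
Ideal 2:1 = 2.0000. |1.9682 − 2.0000| / 2.0000 ≈ 1.59% → 1.6%.

1.6%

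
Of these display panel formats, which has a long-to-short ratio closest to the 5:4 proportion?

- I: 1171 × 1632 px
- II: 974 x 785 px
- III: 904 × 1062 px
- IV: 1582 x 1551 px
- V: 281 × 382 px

Target 5:4 ≈ 1.250.
I: 1.394 (Δ0.144)  II: 1.241 (Δ0.009)  III: 1.175 (Δ0.075)  IV: 1.020 (Δ0.230)  V: 1.359 (Δ0.109)

II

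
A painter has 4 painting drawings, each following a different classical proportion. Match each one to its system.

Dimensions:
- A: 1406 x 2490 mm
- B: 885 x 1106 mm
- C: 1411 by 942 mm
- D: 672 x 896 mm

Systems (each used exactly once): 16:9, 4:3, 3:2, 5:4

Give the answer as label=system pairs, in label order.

A=16:9, B=5:4, C=3:2, D=4:3

A = 2490/1406 ≈ 1.771 → 16:9 (1.778)
B = 1106/885 ≈ 1.250 → 5:4 (1.250)
C = 1411/942 ≈ 1.498 → 3:2 (1.500)
D = 896/672 ≈ 1.333 → 4:3 (1.333)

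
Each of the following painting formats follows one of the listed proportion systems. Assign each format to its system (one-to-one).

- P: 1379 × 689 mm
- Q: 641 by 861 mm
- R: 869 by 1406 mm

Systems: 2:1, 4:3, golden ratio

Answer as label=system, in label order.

P = 1379/689 ≈ 2.001 → 2:1 (2.000)
Q = 861/641 ≈ 1.343 → 4:3 (1.333)
R = 1406/869 ≈ 1.618 → golden ratio (1.618)

P=2:1, Q=4:3, R=golden ratio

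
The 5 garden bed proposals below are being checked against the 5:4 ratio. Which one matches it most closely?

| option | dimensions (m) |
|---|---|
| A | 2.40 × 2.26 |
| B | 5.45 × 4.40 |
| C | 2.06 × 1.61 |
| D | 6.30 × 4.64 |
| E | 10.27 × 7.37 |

Target 5:4 ≈ 1.250.
A: 1.062 (Δ0.188)  B: 1.239 (Δ0.011)  C: 1.280 (Δ0.030)  D: 1.358 (Δ0.108)  E: 1.393 (Δ0.143)

B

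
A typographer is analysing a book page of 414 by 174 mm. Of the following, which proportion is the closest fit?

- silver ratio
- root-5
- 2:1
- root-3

Ratio = 414 / 174 ≈ 2.379.
Distances: silver ratio 2.414 (Δ 0.035); root-5 2.236 (Δ 0.143); 2:1 2.000 (Δ 0.379); root-3 1.732 (Δ 0.647).

silver ratio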